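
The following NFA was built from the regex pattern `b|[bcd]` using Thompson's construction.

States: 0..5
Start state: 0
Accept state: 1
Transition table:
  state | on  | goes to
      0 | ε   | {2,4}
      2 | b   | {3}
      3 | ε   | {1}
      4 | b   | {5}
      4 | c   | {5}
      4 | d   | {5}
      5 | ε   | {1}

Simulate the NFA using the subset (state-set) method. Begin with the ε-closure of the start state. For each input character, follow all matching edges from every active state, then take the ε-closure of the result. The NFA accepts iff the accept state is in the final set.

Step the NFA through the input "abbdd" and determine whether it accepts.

Answer: REJECT

Trace:
initial (ε-close {0}): {0,2,4}
'a' @ 1: {}  — no active states
rest 'bbdd' ignored (set empty)
end set {} — state 1 not in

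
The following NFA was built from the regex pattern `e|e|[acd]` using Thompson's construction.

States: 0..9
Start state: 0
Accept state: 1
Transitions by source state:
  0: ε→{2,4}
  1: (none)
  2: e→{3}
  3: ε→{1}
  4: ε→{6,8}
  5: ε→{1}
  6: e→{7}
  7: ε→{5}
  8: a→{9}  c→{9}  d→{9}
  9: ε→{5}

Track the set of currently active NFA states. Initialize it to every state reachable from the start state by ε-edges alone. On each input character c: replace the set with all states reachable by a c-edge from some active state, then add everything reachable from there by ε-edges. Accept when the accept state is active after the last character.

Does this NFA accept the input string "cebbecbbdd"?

start: ε-closure({0}) = {0,2,4,6,8}
'c' @ 1: {1,5,9}  (accept∈set)
'e' @ 2: {}  — dead — no transitions
rest 'bbecbbdd' ignored (set empty)
final: {}; accept 1 not in set

Answer: REJECT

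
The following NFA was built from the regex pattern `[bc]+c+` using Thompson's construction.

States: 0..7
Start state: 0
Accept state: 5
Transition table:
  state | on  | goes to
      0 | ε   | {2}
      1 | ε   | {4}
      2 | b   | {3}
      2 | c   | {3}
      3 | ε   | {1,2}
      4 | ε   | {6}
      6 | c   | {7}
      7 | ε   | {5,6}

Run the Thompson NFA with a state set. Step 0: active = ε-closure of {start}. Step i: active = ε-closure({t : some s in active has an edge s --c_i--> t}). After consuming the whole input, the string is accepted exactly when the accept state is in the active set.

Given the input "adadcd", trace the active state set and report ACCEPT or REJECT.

Answer: REJECT

Derivation:
start: ε-closure({0}) = {0,2}
'a' @ 1: {}  — no active states
rest 'dadcd' ignored (set empty)
after full input: {}  (accept=5 not in)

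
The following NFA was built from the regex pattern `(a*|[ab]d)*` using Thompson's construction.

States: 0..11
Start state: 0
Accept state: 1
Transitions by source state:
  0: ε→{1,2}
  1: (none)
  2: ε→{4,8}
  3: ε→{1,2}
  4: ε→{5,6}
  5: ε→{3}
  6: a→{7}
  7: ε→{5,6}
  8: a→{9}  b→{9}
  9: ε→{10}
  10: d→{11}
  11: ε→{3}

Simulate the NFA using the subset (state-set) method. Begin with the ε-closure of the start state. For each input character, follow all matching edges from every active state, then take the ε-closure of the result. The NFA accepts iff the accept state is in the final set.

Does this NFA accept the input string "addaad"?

S₀ = ε-closure({0}) = {0,1,2,3,4,5,6,8}
'a' @ 1: {1,2,3,4,5,6,7,8,9,10}  [accepting]
'd' @ 2: {1,2,3,4,5,6,8,11}  [accepting]
'd' @ 3: {}  — dead — no transitions
rest 'aad' ignored (set empty)
after full input: {}  (accept=1 not in)

Answer: REJECT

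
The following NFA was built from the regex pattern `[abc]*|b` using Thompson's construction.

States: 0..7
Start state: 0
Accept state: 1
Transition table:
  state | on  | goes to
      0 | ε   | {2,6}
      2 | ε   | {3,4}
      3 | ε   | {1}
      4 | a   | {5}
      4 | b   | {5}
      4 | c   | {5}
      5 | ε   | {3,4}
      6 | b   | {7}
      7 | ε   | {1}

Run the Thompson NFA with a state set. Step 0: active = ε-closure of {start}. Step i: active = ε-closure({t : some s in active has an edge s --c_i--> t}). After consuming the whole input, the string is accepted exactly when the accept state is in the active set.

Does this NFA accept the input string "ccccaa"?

Answer: ACCEPT

Derivation:
initial (ε-close {0}): {0,1,2,3,4,6}
'c' @ 1: {1,3,4,5}  (accept∈set)
'c' @ 2: {1,3,4,5}  (accept∈set)
'c' @ 3: {1,3,4,5}  (accept∈set)
'c' @ 4: {1,3,4,5}  (accept∈set)
'a' @ 5: {1,3,4,5}  (accept∈set)
'a' @ 6: {1,3,4,5}  (accept∈set)
after full input: {1,3,4,5}  (accept=1 in)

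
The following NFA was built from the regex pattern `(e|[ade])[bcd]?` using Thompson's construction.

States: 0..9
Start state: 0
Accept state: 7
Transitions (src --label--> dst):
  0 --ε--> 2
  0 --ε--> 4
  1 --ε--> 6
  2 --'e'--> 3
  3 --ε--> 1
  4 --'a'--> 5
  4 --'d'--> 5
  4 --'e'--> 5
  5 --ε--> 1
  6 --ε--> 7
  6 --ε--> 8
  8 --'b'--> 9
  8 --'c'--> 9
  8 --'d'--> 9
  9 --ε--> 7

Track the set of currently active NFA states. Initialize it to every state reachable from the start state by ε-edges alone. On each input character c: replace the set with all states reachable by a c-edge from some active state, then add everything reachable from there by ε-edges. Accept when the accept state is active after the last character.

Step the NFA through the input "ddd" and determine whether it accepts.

Answer: REJECT

Steps:
initial (ε-close {0}): {0,2,4}
'd' @ 1: {1,5,6,7,8}  (accept∈set)
'd' @ 2: {7,9}  (accept∈set)
'd' @ 3: {}  — no active states
end set {} — state 7 not in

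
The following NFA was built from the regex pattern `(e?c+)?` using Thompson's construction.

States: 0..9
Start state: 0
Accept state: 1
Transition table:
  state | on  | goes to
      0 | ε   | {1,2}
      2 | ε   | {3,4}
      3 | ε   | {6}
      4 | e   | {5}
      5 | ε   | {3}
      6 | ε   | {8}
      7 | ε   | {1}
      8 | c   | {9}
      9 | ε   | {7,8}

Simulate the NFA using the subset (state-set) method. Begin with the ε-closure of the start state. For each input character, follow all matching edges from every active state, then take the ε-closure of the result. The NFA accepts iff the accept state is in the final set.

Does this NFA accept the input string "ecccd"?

start: ε-closure({0}) = {0,1,2,3,4,6,8}
'e' @ 1: {3,5,6,8}
'c' @ 2: {1,7,8,9}  ✓accept
'c' @ 3: {1,7,8,9}  ✓accept
'c' @ 4: {1,7,8,9}  ✓accept
'd' @ 5: {}  — dead — no transitions
end set {} — state 1 not in

Answer: REJECT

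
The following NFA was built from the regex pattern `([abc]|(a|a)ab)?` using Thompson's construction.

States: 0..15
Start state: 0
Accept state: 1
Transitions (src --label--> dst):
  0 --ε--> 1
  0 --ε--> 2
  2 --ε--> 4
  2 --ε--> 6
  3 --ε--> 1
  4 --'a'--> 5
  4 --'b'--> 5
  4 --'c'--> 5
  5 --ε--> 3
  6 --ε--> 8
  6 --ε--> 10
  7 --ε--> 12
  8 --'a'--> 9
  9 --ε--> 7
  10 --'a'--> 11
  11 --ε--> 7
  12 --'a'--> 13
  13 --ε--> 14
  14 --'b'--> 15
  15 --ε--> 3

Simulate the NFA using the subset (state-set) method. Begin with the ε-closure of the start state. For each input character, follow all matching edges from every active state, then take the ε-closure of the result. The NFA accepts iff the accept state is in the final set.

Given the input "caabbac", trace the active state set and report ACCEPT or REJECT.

initial (ε-close {0}): {0,1,2,4,6,8,10}
'c' @ 1: {1,3,5}  (accept∈set)
'a' @ 2: {}  — dead — no transitions
rest 'abbac' ignored (set empty)
end set {} — state 1 not in

Answer: REJECT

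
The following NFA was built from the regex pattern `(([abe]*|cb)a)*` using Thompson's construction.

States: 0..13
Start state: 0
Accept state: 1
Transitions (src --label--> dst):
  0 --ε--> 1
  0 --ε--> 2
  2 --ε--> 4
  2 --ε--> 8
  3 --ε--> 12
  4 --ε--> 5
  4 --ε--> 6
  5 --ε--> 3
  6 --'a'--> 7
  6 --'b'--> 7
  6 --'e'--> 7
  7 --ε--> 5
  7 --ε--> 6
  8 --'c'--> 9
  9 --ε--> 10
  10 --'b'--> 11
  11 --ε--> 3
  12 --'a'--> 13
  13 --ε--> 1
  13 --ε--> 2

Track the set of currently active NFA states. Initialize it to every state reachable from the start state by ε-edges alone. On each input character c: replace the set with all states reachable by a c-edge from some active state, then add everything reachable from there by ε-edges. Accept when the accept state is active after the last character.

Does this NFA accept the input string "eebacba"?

S₀ = ε-closure({0}) = {0,1,2,3,4,5,6,8,12}
'e' @ 1: {3,5,6,7,12}
'e' @ 2: {3,5,6,7,12}
'b' @ 3: {3,5,6,7,12}
'a' @ 4: {1,2,3,4,5,6,7,8,12,13}  ✓accept
'c' @ 5: {9,10}
'b' @ 6: {3,11,12}
'a' @ 7: {1,2,3,4,5,6,8,12,13}  ✓accept
final: {1,2,3,4,5,6,8,12,13}; accept 1 in set

Answer: ACCEPT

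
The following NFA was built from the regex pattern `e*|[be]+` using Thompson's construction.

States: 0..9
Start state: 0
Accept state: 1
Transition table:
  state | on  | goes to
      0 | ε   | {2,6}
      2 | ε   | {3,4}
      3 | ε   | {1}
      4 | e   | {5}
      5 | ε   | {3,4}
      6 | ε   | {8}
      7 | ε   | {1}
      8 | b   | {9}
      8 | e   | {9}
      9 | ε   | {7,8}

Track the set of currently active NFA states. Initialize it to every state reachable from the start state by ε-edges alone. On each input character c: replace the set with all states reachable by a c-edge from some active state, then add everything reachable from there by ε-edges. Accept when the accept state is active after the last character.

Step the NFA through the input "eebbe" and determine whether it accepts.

Answer: ACCEPT

Trace:
S₀ = ε-closure({0}) = {0,1,2,3,4,6,8}
'e' @ 1: {1,3,4,5,7,8,9}  [accepting]
'e' @ 2: {1,3,4,5,7,8,9}  [accepting]
'b' @ 3: {1,7,8,9}  [accepting]
'b' @ 4: {1,7,8,9}  [accepting]
'e' @ 5: {1,7,8,9}  [accepting]
after full input: {1,7,8,9}  (accept=1 in)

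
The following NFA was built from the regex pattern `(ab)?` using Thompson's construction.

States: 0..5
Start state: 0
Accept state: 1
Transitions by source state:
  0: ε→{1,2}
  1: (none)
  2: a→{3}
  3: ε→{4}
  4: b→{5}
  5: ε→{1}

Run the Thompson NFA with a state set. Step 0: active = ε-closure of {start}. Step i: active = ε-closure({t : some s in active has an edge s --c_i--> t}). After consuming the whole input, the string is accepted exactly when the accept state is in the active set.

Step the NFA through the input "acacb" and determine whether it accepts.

S₀ = ε-closure({0}) = {0,1,2}
'a' @ 1: {3,4}
'c' @ 2: {}  — state set empty
rest 'acb' ignored (set empty)
end set {} — state 1 not in

Answer: REJECT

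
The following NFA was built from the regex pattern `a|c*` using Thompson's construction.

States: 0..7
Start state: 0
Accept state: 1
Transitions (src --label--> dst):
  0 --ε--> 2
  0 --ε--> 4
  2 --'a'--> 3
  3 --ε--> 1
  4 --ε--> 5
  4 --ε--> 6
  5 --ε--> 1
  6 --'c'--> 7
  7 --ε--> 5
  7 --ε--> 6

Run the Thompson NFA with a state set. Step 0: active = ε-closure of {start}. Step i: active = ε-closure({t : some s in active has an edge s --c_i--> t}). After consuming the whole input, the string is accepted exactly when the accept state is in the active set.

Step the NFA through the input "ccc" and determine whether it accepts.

Answer: ACCEPT

Steps:
initial (ε-close {0}): {0,1,2,4,5,6}
'c' @ 1: {1,5,6,7}  ✓accept
'c' @ 2: {1,5,6,7}  ✓accept
'c' @ 3: {1,5,6,7}  ✓accept
final: {1,5,6,7}; accept 1 in set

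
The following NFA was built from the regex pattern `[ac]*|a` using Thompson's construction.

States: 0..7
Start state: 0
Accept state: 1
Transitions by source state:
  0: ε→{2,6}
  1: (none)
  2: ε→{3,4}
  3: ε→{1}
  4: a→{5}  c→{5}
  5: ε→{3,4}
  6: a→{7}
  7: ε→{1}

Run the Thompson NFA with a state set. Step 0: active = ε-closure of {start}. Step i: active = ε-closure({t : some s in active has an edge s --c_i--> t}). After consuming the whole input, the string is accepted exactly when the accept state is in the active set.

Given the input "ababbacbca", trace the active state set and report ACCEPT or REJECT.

start: ε-closure({0}) = {0,1,2,3,4,6}
'a' @ 1: {1,3,4,5,7}  [accepting]
'b' @ 2: {}  — no active states
rest 'abbacbca' ignored (set empty)
end set {} — state 1 not in

Answer: REJECT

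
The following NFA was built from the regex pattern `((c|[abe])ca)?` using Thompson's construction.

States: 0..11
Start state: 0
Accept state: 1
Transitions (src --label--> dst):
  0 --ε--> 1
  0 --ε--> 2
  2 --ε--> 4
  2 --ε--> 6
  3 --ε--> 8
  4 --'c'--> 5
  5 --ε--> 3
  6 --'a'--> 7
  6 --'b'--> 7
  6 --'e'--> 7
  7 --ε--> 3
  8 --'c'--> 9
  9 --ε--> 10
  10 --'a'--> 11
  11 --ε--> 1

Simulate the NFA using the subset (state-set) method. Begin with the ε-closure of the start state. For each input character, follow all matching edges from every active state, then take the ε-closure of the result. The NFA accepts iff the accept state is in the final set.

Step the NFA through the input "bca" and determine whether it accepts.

initial (ε-close {0}): {0,1,2,4,6}
'b' @ 1: {3,7,8}
'c' @ 2: {9,10}
'a' @ 3: {1,11}  (accept∈set)
final: {1,11}; accept 1 in set

Answer: ACCEPT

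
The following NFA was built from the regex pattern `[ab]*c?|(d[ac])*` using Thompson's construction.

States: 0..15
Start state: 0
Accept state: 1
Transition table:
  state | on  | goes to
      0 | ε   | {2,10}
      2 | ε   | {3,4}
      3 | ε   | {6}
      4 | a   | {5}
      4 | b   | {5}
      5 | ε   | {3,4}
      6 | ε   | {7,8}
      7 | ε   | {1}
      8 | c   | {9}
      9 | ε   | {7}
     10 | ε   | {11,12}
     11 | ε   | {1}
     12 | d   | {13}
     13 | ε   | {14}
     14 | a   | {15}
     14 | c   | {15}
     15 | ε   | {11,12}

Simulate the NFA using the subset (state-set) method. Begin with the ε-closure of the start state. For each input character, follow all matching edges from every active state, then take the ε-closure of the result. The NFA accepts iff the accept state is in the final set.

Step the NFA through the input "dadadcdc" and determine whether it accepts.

Answer: ACCEPT

Derivation:
initial (ε-close {0}): {0,1,2,3,4,6,7,8,10,11,12}
'd' @ 1: {13,14}
'a' @ 2: {1,11,12,15}  ✓accept
'd' @ 3: {13,14}
'a' @ 4: {1,11,12,15}  ✓accept
'd' @ 5: {13,14}
'c' @ 6: {1,11,12,15}  ✓accept
'd' @ 7: {13,14}
'c' @ 8: {1,11,12,15}  ✓accept
final: {1,11,12,15}; accept 1 in set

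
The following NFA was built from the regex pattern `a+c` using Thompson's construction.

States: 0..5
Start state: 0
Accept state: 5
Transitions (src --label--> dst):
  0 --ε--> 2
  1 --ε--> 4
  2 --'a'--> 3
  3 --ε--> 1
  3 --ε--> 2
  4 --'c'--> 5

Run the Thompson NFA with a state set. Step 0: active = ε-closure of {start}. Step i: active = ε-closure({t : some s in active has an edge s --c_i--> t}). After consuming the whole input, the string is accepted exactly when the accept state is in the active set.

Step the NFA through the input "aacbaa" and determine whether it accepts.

initial (ε-close {0}): {0,2}
'a' @ 1: {1,2,3,4}
'a' @ 2: {1,2,3,4}
'c' @ 3: {5}  ✓accept
'b' @ 4: {}  — state set empty
rest 'aa' ignored (set empty)
end set {} — state 5 not in

Answer: REJECT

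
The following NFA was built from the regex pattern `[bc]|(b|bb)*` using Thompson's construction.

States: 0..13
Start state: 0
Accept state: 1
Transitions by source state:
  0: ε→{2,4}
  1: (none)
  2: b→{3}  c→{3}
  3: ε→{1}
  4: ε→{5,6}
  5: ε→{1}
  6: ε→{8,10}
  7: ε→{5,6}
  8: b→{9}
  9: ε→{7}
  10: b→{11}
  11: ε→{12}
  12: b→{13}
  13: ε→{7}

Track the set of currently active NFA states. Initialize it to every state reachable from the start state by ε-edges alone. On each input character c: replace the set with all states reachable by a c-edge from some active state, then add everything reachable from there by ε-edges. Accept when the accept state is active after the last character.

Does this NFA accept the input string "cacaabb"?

start: ε-closure({0}) = {0,1,2,4,5,6,8,10}
'c' @ 1: {1,3}  [accepting]
'a' @ 2: {}  — state set empty
rest 'caabb' ignored (set empty)
final: {}; accept 1 not in set

Answer: REJECT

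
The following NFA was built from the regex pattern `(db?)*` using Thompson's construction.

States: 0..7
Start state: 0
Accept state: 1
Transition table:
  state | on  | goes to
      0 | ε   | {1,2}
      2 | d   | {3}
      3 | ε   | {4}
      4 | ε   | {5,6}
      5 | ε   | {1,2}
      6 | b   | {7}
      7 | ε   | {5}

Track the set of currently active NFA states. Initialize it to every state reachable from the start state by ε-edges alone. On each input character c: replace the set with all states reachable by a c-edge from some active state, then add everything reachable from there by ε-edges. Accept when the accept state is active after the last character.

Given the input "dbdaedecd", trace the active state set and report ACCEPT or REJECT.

Answer: REJECT

Steps:
initial (ε-close {0}): {0,1,2}
'd' @ 1: {1,2,3,4,5,6}  (accept∈set)
'b' @ 2: {1,2,5,7}  (accept∈set)
'd' @ 3: {1,2,3,4,5,6}  (accept∈set)
'a' @ 4: {}  — dead — no transitions
rest 'edecd' ignored (set empty)
final: {}; accept 1 not in set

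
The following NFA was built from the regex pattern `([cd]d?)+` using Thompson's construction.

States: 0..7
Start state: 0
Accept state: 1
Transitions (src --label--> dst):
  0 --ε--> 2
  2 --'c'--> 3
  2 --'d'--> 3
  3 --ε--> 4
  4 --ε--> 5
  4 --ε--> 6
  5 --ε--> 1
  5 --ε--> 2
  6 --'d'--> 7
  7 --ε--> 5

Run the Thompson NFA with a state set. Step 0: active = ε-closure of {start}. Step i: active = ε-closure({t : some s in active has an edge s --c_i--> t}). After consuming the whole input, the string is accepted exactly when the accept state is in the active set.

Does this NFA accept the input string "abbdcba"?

S₀ = ε-closure({0}) = {0,2}
'a' @ 1: {}  — no active states
rest 'bbdcba' ignored (set empty)
final: {}; accept 1 not in set

Answer: REJECT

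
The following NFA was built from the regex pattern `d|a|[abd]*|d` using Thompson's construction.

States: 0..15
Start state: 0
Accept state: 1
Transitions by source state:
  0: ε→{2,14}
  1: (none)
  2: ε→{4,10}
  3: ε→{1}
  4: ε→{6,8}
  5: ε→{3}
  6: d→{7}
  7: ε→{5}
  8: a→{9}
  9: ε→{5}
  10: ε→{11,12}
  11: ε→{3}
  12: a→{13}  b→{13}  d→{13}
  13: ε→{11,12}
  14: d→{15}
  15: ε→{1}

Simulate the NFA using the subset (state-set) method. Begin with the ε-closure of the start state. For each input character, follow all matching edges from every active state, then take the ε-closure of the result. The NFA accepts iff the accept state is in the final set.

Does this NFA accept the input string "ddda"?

Answer: ACCEPT

Trace:
start: ε-closure({0}) = {0,1,2,3,4,6,8,10,11,12,14}
'd' @ 1: {1,3,5,7,11,12,13,15}  [accepting]
'd' @ 2: {1,3,11,12,13}  [accepting]
'd' @ 3: {1,3,11,12,13}  [accepting]
'a' @ 4: {1,3,11,12,13}  [accepting]
end set {1,3,11,12,13} — state 1 in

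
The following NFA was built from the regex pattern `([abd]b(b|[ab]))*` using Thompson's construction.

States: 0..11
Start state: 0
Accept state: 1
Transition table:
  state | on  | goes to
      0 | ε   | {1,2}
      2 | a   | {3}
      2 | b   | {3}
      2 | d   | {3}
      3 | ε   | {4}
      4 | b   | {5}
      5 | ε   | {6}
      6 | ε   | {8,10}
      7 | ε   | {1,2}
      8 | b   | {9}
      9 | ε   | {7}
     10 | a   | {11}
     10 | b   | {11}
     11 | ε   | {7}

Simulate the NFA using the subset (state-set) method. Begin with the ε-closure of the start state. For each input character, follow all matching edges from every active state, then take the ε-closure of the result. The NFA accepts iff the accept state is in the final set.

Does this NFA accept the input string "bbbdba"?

Answer: ACCEPT

Steps:
S₀ = ε-closure({0}) = {0,1,2}
'b' @ 1: {3,4}
'b' @ 2: {5,6,8,10}
'b' @ 3: {1,2,7,9,11}  [accepting]
'd' @ 4: {3,4}
'b' @ 5: {5,6,8,10}
'a' @ 6: {1,2,7,11}  [accepting]
after full input: {1,2,7,11}  (accept=1 in)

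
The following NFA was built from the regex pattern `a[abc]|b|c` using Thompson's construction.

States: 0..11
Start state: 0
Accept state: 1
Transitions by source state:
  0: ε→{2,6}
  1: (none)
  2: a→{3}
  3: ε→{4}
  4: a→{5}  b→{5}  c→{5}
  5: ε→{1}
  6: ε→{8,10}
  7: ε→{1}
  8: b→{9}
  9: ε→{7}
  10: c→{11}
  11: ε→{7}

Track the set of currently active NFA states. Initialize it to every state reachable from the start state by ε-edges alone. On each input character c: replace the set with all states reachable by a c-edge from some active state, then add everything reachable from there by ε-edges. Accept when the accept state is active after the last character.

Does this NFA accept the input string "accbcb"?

S₀ = ε-closure({0}) = {0,2,6,8,10}
'a' @ 1: {3,4}
'c' @ 2: {1,5}  ✓accept
'c' @ 3: {}  — no active states
rest 'bcb' ignored (set empty)
after full input: {}  (accept=1 not in)

Answer: REJECT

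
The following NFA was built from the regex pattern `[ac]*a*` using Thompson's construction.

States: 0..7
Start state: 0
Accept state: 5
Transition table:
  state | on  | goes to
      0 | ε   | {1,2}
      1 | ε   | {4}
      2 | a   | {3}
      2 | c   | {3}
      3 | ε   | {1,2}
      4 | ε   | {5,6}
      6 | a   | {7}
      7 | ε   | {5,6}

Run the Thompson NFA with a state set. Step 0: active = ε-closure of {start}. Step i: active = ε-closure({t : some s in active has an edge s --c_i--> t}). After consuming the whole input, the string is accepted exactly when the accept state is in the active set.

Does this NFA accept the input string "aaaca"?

Answer: ACCEPT

Steps:
initial (ε-close {0}): {0,1,2,4,5,6}
'a' @ 1: {1,2,3,4,5,6,7}  [accepting]
'a' @ 2: {1,2,3,4,5,6,7}  [accepting]
'a' @ 3: {1,2,3,4,5,6,7}  [accepting]
'c' @ 4: {1,2,3,4,5,6}  [accepting]
'a' @ 5: {1,2,3,4,5,6,7}  [accepting]
final: {1,2,3,4,5,6,7}; accept 5 in set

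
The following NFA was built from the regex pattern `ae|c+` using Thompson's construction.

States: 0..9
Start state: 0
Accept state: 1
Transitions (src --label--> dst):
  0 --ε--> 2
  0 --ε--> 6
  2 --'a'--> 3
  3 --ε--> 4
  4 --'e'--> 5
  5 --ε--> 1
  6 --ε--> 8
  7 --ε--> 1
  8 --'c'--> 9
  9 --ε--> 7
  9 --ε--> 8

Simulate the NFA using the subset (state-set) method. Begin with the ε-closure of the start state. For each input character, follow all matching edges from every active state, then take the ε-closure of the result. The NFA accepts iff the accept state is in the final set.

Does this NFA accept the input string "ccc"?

Answer: ACCEPT

Trace:
S₀ = ε-closure({0}) = {0,2,6,8}
'c' @ 1: {1,7,8,9}  ✓accept
'c' @ 2: {1,7,8,9}  ✓accept
'c' @ 3: {1,7,8,9}  ✓accept
end set {1,7,8,9} — state 1 in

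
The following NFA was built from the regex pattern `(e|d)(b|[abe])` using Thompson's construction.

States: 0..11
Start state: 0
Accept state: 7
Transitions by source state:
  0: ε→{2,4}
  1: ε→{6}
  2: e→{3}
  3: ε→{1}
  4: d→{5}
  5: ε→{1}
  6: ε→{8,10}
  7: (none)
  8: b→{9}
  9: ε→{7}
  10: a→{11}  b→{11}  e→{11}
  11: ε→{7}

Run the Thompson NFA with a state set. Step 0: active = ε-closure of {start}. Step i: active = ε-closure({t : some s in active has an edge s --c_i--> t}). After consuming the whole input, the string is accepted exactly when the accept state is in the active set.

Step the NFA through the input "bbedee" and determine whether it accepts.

Answer: REJECT

Steps:
start: ε-closure({0}) = {0,2,4}
'b' @ 1: {}  — dead — no transitions
rest 'bedee' ignored (set empty)
final: {}; accept 7 not in set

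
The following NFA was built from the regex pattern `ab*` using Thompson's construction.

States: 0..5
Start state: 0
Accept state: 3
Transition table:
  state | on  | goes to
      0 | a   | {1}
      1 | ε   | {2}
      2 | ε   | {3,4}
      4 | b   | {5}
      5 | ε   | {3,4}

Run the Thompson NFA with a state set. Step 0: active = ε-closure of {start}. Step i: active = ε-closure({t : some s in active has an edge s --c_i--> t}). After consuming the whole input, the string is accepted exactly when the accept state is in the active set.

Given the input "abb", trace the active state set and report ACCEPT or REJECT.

start: ε-closure({0}) = {0}
'a' @ 1: {1,2,3,4}  [accepting]
'b' @ 2: {3,4,5}  [accepting]
'b' @ 3: {3,4,5}  [accepting]
after full input: {3,4,5}  (accept=3 in)

Answer: ACCEPT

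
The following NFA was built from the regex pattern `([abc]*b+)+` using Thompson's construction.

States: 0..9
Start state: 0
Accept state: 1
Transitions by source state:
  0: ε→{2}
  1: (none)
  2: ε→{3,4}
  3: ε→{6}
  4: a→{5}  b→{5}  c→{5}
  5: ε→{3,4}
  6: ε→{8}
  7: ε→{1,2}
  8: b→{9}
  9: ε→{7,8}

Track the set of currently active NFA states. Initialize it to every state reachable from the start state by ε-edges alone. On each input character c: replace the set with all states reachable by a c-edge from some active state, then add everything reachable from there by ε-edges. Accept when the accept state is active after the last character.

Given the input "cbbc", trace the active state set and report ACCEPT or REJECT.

Answer: REJECT

Derivation:
start: ε-closure({0}) = {0,2,3,4,6,8}
'c' @ 1: {3,4,5,6,8}
'b' @ 2: {1,2,3,4,5,6,7,8,9}  ✓accept
'b' @ 3: {1,2,3,4,5,6,7,8,9}  ✓accept
'c' @ 4: {3,4,5,6,8}
after full input: {3,4,5,6,8}  (accept=1 not in)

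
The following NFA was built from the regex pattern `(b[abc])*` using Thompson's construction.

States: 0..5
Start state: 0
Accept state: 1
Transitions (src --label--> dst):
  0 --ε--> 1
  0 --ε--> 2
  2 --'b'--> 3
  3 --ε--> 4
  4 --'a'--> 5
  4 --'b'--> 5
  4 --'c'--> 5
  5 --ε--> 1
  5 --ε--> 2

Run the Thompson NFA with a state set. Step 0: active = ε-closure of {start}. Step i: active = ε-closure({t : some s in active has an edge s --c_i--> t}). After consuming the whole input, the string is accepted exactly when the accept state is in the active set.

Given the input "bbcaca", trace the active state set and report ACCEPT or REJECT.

Answer: REJECT

Trace:
S₀ = ε-closure({0}) = {0,1,2}
'b' @ 1: {3,4}
'b' @ 2: {1,2,5}  ✓accept
'c' @ 3: {}  — state set empty
rest 'aca' ignored (set empty)
after full input: {}  (accept=1 not in)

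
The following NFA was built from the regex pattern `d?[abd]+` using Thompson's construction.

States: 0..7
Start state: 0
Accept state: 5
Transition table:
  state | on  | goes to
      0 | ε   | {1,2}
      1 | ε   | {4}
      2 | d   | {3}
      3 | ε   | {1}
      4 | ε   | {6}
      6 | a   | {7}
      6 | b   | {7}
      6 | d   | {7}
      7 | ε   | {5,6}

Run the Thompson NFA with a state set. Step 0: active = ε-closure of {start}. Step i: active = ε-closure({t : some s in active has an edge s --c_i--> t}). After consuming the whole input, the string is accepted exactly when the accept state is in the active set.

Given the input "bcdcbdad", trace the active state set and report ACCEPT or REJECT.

start: ε-closure({0}) = {0,1,2,4,6}
'b' @ 1: {5,6,7}  ✓accept
'c' @ 2: {}  — dead — no transitions
rest 'dcbdad' ignored (set empty)
end set {} — state 5 not in

Answer: REJECT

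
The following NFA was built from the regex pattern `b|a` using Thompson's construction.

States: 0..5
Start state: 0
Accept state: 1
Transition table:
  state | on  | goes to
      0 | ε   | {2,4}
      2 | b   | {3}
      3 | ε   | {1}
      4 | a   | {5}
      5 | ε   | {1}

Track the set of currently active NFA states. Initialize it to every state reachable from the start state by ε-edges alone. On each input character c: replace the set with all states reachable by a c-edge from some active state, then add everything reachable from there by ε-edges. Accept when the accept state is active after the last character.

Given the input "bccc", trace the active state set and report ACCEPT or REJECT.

Answer: REJECT

Steps:
initial (ε-close {0}): {0,2,4}
'b' @ 1: {1,3}  [accepting]
'c' @ 2: {}  — dead — no transitions
rest 'cc' ignored (set empty)
end set {} — state 1 not in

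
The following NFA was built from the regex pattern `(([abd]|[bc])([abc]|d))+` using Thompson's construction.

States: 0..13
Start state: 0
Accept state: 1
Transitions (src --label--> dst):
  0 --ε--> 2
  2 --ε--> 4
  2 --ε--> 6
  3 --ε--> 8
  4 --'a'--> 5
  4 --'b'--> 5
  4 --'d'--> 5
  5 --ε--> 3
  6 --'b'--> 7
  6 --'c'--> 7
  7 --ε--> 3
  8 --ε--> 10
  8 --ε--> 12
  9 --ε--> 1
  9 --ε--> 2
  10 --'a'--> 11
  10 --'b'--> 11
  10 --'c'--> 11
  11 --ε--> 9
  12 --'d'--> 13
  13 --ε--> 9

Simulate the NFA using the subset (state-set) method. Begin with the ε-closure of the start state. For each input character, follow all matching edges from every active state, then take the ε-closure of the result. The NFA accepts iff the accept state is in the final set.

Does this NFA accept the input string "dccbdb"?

Answer: ACCEPT

Derivation:
initial (ε-close {0}): {0,2,4,6}
'd' @ 1: {3,5,8,10,12}
'c' @ 2: {1,2,4,6,9,11}  [accepting]
'c' @ 3: {3,7,8,10,12}
'b' @ 4: {1,2,4,6,9,11}  [accepting]
'd' @ 5: {3,5,8,10,12}
'b' @ 6: {1,2,4,6,9,11}  [accepting]
after full input: {1,2,4,6,9,11}  (accept=1 in)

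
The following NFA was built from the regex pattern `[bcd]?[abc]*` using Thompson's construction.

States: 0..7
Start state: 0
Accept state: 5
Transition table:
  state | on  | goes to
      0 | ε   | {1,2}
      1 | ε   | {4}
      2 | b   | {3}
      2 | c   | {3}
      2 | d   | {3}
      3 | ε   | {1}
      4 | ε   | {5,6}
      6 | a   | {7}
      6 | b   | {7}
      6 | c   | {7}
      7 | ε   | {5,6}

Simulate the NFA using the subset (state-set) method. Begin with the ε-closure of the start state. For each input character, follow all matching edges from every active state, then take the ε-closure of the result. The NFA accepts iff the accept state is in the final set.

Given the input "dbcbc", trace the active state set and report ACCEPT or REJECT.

S₀ = ε-closure({0}) = {0,1,2,4,5,6}
'd' @ 1: {1,3,4,5,6}  (accept∈set)
'b' @ 2: {5,6,7}  (accept∈set)
'c' @ 3: {5,6,7}  (accept∈set)
'b' @ 4: {5,6,7}  (accept∈set)
'c' @ 5: {5,6,7}  (accept∈set)
end set {5,6,7} — state 5 in

Answer: ACCEPT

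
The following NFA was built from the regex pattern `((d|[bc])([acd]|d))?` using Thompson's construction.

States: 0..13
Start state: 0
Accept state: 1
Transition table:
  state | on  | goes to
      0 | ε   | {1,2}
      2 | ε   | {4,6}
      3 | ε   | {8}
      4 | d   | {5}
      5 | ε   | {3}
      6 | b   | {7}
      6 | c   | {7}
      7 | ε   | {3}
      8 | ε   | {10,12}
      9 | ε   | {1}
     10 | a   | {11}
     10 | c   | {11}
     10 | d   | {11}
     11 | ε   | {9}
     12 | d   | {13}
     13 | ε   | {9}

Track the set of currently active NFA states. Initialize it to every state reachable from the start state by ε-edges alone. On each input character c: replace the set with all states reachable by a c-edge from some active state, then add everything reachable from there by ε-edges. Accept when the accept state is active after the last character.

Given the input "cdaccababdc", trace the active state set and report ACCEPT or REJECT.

Answer: REJECT

Trace:
initial (ε-close {0}): {0,1,2,4,6}
'c' @ 1: {3,7,8,10,12}
'd' @ 2: {1,9,11,13}  (accept∈set)
'a' @ 3: {}  — dead — no transitions
rest 'ccababdc' ignored (set empty)
after full input: {}  (accept=1 not in)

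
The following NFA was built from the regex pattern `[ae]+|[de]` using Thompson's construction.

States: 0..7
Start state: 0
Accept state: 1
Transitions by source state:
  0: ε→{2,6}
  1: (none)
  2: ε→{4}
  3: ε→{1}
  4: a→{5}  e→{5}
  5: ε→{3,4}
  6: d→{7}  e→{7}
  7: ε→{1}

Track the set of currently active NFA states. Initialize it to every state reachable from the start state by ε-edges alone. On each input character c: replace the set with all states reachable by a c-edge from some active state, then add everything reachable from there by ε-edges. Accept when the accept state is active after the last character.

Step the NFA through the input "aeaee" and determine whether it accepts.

initial (ε-close {0}): {0,2,4,6}
'a' @ 1: {1,3,4,5}  (accept∈set)
'e' @ 2: {1,3,4,5}  (accept∈set)
'a' @ 3: {1,3,4,5}  (accept∈set)
'e' @ 4: {1,3,4,5}  (accept∈set)
'e' @ 5: {1,3,4,5}  (accept∈set)
after full input: {1,3,4,5}  (accept=1 in)

Answer: ACCEPT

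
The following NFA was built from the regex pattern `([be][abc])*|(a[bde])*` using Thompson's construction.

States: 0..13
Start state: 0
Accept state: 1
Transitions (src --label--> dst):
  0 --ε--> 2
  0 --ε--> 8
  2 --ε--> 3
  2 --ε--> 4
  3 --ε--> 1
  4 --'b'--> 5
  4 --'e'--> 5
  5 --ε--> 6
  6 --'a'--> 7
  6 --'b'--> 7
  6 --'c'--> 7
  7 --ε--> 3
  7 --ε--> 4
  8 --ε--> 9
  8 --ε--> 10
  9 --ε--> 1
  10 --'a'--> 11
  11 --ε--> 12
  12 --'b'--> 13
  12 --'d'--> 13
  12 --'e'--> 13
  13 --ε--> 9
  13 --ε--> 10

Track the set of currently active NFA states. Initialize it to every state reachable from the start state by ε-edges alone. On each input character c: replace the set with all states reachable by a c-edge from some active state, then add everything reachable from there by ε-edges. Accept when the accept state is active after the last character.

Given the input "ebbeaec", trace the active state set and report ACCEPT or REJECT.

initial (ε-close {0}): {0,1,2,3,4,8,9,10}
'e' @ 1: {5,6}
'b' @ 2: {1,3,4,7}  (accept∈set)
'b' @ 3: {5,6}
'e' @ 4: {}  — dead — no transitions
rest 'aec' ignored (set empty)
end set {} — state 1 not in

Answer: REJECT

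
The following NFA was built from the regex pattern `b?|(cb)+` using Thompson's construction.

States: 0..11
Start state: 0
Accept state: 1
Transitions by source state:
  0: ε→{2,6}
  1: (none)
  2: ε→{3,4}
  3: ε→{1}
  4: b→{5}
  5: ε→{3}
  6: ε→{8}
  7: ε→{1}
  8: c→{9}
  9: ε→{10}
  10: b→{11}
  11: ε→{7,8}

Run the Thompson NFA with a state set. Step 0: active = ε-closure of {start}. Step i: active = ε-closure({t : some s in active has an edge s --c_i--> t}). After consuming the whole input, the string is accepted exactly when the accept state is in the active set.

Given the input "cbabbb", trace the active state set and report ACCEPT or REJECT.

Answer: REJECT

Trace:
S₀ = ε-closure({0}) = {0,1,2,3,4,6,8}
'c' @ 1: {9,10}
'b' @ 2: {1,7,8,11}  [accepting]
'a' @ 3: {}  — dead — no transitions
rest 'bbb' ignored (set empty)
end set {} — state 1 not in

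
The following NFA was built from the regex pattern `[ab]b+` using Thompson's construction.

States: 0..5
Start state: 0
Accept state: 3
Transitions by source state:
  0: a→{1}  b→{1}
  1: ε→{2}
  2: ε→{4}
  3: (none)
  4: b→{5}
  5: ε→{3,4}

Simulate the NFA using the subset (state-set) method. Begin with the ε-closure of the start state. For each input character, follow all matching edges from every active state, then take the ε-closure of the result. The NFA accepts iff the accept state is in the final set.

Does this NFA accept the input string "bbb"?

Answer: ACCEPT

Steps:
start: ε-closure({0}) = {0}
'b' @ 1: {1,2,4}
'b' @ 2: {3,4,5}  ✓accept
'b' @ 3: {3,4,5}  ✓accept
end set {3,4,5} — state 3 in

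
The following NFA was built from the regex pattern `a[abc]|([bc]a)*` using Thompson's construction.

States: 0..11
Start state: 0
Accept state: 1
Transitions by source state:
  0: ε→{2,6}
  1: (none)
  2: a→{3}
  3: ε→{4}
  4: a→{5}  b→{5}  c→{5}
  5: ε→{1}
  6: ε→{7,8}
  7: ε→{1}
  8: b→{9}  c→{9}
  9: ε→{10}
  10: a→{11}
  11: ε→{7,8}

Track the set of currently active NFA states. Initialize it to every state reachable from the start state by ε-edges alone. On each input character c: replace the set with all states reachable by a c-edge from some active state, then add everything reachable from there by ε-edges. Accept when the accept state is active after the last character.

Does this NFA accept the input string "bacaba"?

Answer: ACCEPT

Steps:
initial (ε-close {0}): {0,1,2,6,7,8}
'b' @ 1: {9,10}
'a' @ 2: {1,7,8,11}  ✓accept
'c' @ 3: {9,10}
'a' @ 4: {1,7,8,11}  ✓accept
'b' @ 5: {9,10}
'a' @ 6: {1,7,8,11}  ✓accept
end set {1,7,8,11} — state 1 in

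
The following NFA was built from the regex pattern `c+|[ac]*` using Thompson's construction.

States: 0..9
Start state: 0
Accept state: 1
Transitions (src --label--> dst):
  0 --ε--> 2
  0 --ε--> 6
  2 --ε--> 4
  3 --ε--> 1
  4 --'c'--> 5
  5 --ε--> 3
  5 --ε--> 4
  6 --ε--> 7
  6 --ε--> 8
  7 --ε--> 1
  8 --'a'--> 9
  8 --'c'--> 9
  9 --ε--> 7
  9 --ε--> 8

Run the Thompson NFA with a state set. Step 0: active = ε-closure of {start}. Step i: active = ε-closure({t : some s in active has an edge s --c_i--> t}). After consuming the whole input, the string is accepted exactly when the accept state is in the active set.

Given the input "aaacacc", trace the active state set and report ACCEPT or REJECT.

S₀ = ε-closure({0}) = {0,1,2,4,6,7,8}
'a' @ 1: {1,7,8,9}  ✓accept
'a' @ 2: {1,7,8,9}  ✓accept
'a' @ 3: {1,7,8,9}  ✓accept
'c' @ 4: {1,7,8,9}  ✓accept
'a' @ 5: {1,7,8,9}  ✓accept
'c' @ 6: {1,7,8,9}  ✓accept
'c' @ 7: {1,7,8,9}  ✓accept
final: {1,7,8,9}; accept 1 in set

Answer: ACCEPT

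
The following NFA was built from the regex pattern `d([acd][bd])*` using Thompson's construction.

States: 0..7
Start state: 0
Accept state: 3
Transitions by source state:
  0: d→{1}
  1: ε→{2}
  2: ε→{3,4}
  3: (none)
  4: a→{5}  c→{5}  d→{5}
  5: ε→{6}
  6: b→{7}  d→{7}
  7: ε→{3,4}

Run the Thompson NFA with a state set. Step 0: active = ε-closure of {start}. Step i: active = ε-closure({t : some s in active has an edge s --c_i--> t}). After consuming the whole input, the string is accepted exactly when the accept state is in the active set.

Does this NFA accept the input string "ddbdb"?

S₀ = ε-closure({0}) = {0}
'd' @ 1: {1,2,3,4}  (accept∈set)
'd' @ 2: {5,6}
'b' @ 3: {3,4,7}  (accept∈set)
'd' @ 4: {5,6}
'b' @ 5: {3,4,7}  (accept∈set)
after full input: {3,4,7}  (accept=3 in)

Answer: ACCEPT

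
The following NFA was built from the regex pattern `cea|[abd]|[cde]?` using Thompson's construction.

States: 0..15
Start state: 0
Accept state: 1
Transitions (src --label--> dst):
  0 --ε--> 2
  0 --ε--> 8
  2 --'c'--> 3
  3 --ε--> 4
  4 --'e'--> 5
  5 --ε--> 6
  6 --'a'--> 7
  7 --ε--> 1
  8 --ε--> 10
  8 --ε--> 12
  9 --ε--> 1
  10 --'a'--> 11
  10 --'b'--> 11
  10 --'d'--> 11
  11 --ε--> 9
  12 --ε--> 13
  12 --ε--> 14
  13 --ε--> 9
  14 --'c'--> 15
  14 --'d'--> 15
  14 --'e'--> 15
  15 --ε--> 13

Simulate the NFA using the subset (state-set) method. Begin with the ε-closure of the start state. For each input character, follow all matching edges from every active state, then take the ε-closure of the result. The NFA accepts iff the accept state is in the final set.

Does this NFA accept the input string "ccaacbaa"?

Answer: REJECT

Derivation:
initial (ε-close {0}): {0,1,2,8,9,10,12,13,14}
'c' @ 1: {1,3,4,9,13,15}  ✓accept
'c' @ 2: {}  — state set empty
rest 'aacbaa' ignored (set empty)
end set {} — state 1 not in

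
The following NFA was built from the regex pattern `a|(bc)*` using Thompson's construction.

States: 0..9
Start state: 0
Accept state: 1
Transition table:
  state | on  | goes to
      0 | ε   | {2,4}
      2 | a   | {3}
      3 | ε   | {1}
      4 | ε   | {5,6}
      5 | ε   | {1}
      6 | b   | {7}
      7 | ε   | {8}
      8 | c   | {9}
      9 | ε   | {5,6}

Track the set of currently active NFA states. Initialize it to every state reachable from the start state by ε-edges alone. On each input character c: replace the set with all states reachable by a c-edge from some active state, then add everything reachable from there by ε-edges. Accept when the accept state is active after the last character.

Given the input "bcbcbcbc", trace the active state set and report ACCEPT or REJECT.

start: ε-closure({0}) = {0,1,2,4,5,6}
'b' @ 1: {7,8}
'c' @ 2: {1,5,6,9}  [accepting]
'b' @ 3: {7,8}
'c' @ 4: {1,5,6,9}  [accepting]
'b' @ 5: {7,8}
'c' @ 6: {1,5,6,9}  [accepting]
'b' @ 7: {7,8}
'c' @ 8: {1,5,6,9}  [accepting]
end set {1,5,6,9} — state 1 in

Answer: ACCEPT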